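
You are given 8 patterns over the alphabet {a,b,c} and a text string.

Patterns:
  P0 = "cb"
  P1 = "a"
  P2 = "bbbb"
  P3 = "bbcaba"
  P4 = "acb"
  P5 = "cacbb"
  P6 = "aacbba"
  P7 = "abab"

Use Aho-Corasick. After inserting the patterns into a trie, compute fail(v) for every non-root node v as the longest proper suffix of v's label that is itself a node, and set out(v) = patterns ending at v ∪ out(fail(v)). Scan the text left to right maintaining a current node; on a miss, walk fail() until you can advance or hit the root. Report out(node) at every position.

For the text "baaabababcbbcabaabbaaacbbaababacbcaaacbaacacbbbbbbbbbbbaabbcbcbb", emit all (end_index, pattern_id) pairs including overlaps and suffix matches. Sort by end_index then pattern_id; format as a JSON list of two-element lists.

Construct AC machine:
Trie (insert patterns):
  0='ε' goto a→3 b→4 c→1
  1='c' goto a→14 b→2
  2='cb' goto ·  [P0 ends]
  3='a' goto a→18 b→23 c→12  [P1 ends]
  4='b' goto b→5
  5='bb' goto b→6 c→8
  6='bbb' goto b→7
  7='bbbb' goto ·  [P2 ends]
  8='bbc' goto a→9
  9='bbca' goto b→10
  10='bbcab' goto a→11
  11='bbcaba' goto ·  [P3 ends]
  12='ac' goto b→13
  13='acb' goto ·  [P4 ends]
  14='ca' goto c→15
  15='cac' goto b→16
  16='cacb' goto b→17
  17='cacbb' goto ·  [P5 ends]
  18='aa' goto c→19
  19='aac' goto b→20
  20='aacb' goto b→21
  21='aacbb' goto a→22
  22='aacbba' goto ·  [P6 ends]
  23='ab' goto a→24
  24='aba' goto b→25
  25='abab' goto ·  [P7 ends]

BFS fail/out derivation:
  n1('c'): parent n0 fail=0; on 'c' 0 → fail=0;  out ∅∪∅=∅
  n3('a'): parent n0 fail=0; on 'a' 0 → fail=0;  out {1}∪∅={1}
  n4('b'): parent n0 fail=0; on 'b' 0 → fail=0;  out ∅∪∅=∅
  n2('cb'): parent n1 fail=0; on 'b' 0 → fail=4;  out {0}∪∅={0}
  n5('bb'): parent n4 fail=0; on 'b' 0 → fail=4;  out ∅∪∅=∅
  n12('ac'): parent n3 fail=0; on 'c' 0 → fail=1;  out ∅∪∅=∅
  n14('ca'): parent n1 fail=0; on 'a' 0 → fail=3;  out ∅∪{1}={1}
  n18('aa'): parent n3 fail=0; on 'a' 0 → fail=3;  out ∅∪{1}={1}
  n23('ab'): parent n3 fail=0; on 'b' 0 → fail=4;  out ∅∪∅=∅
  n6('bbb'): parent n5 fail=4; on 'b' 4 → fail=5;  out ∅∪∅=∅
  n8('bbc'): parent n5 fail=4; on 'c' 4→0 → fail=1;  out ∅∪∅=∅
  n13('acb'): parent n12 fail=1; on 'b' 1 → fail=2;  out {4}∪{0}={0,4}
  n15('cac'): parent n14 fail=3; on 'c' 3 → fail=12;  out ∅∪∅=∅
  n19('aac'): parent n18 fail=3; on 'c' 3 → fail=12;  out ∅∪∅=∅
  n24('aba'): parent n23 fail=4; on 'a' 4→0 → fail=3;  out ∅∪{1}={1}
  n7('bbbb'): parent n6 fail=5; on 'b' 5 → fail=6;  out {2}∪∅={2}
  n9('bbca'): parent n8 fail=1; on 'a' 1 → fail=14;  out ∅∪{1}={1}
  n16('cacb'): parent n15 fail=12; on 'b' 12 → fail=13;  out ∅∪{0,4}={0,4}
  n20('aacb'): parent n19 fail=12; on 'b' 12 → fail=13;  out ∅∪{0,4}={0,4}
  n25('abab'): parent n24 fail=3; on 'b' 3 → fail=23;  out {7}∪∅={7}
  n10('bbcab'): parent n9 fail=14; on 'b' 14→3 → fail=23;  out ∅∪∅=∅
  n17('cacbb'): parent n16 fail=13; on 'b' 13→2→4 → fail=5;  out {5}∪∅={5}
  n21('aacbb'): parent n20 fail=13; on 'b' 13→2→4 → fail=5;  out ∅∪∅=∅
  n11('bbcaba'): parent n10 fail=23; on 'a' 23 → fail=24;  out {3}∪{1}={1,3}
  n22('aacbba'): parent n21 fail=5; on 'a' 5→4→0 → fail=3;  out {6}∪{1}={1,6}

Text stream:
i=0 'b': node 0→4
i=1 'a': node 4→3 (via fail)  ** P1@[1:1]
i=2 'a': node 3→18  ** P1@[2:2]
i=3 'a': node 18→18 (via fail)  ** P1@[3:3]
i=4 'b': node 18→23 (via fail)
i=5 'a': node 23→24  ** P1@[5:5]
i=6 'b': node 24→25  ** P7@[3:6]
i=7 'a': node 25→24 (via fail)  ** P1@[7:7]
i=8 'b': node 24→25  ** P7@[5:8]
i=9 'c': node 25→1 (via fail)
i=10 'b': node 1→2  ** P0@[9:10]
i=11 'b': node 2→5 (via fail)
i=12 'c': node 5→8
i=13 'a': node 8→9  ** P1@[13:13]
i=14 'b': node 9→10
i=15 'a': node 10→11  ** P1@[15:15],P3@[10:15]
i=16 'a': node 11→18 (via fail)  ** P1@[16:16]
i=17 'b': node 18→23 (via fail)
i=18 'b': node 23→5 (via fail)
i=19 'a': node 5→3 (via fail)  ** P1@[19:19]
i=20 'a': node 3→18  ** P1@[20:20]
i=21 'a': node 18→18 (via fail)  ** P1@[21:21]
i=22 'c': node 18→19
i=23 'b': node 19→20  ** P0@[22:23],P4@[21:23]
i=24 'b': node 20→21
i=25 'a': node 21→22  ** P1@[25:25],P6@[20:25]
i=26 'a': node 22→18 (via fail)  ** P1@[26:26]
i=27 'b': node 18→23 (via fail)
i=28 'a': node 23→24  ** P1@[28:28]
i=29 'b': node 24→25  ** P7@[26:29]
i=30 'a': node 25→24 (via fail)  ** P1@[30:30]
i=31 'c': node 24→12 (via fail)
i=32 'b': node 12→13  ** P0@[31:32],P4@[30:32]
i=33 'c': node 13→1 (via fail)
i=34 'a': node 1→14  ** P1@[34:34]
i=35 'a': node 14→18 (via fail)  ** P1@[35:35]
i=36 'a': node 18→18 (via fail)  ** P1@[36:36]
i=37 'c': node 18→19
i=38 'b': node 19→20  ** P0@[37:38],P4@[36:38]
i=39 'a': node 20→3 (via fail)  ** P1@[39:39]
i=40 'a': node 3→18  ** P1@[40:40]
i=41 'c': node 18→19
i=42 'a': node 19→14 (via fail)  ** P1@[42:42]
i=43 'c': node 14→15
i=44 'b': node 15→16  ** P0@[43:44],P4@[42:44]
i=45 'b': node 16→17  ** P5@[41:45]
i=46 'b': node 17→6 (via fail)
i=47 'b': node 6→7  ** P2@[44:47]
i=48 'b': node 7→7 (via fail)  ** P2@[45:48]
i=49 'b': node 7→7 (via fail)  ** P2@[46:49]
i=50 'b': node 7→7 (via fail)  ** P2@[47:50]
i=51 'b': node 7→7 (via fail)  ** P2@[48:51]
i=52 'b': node 7→7 (via fail)  ** P2@[49:52]
i=53 'b': node 7→7 (via fail)  ** P2@[50:53]
i=54 'b': node 7→7 (via fail)  ** P2@[51:54]
i=55 'a': node 7→3 (via fail)  ** P1@[55:55]
i=56 'a': node 3→18  ** P1@[56:56]
i=57 'b': node 18→23 (via fail)
i=58 'b': node 23→5 (via fail)
i=59 'c': node 5→8
i=60 'b': node 8→2 (via fail)  ** P0@[59:60]
i=61 'c': node 2→1 (via fail)
i=62 'b': node 1→2  ** P0@[61:62]
i=63 'b': node 2→5 (via fail)

Result: [[1,1],[2,1],[3,1],[5,1],[6,7],[7,1],[8,7],[10,0],[13,1],[15,1],[15,3],[16,1],[19,1],[20,1],[21,1],[23,0],[23,4],[25,1],[25,6],[26,1],[28,1],[29,7],[30,1],[32,0],[32,4],[34,1],[35,1],[36,1],[38,0],[38,4],[39,1],[40,1],[42,1],[44,0],[44,4],[45,5],[47,2],[48,2],[49,2],[50,2],[51,2],[52,2],[53,2],[54,2],[55,1],[56,1],[60,0],[62,0]]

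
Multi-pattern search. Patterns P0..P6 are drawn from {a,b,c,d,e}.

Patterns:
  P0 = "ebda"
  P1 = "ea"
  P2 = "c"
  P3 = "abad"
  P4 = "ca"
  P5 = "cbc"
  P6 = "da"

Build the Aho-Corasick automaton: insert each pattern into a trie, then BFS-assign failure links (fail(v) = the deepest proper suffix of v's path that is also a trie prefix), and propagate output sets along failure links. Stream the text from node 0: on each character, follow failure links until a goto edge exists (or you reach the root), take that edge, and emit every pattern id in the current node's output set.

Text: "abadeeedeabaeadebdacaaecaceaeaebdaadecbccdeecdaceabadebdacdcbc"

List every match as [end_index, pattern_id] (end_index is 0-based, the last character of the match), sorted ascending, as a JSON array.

Build:
Trie nodes:
  0='ε' goto a→7 c→6 d→14 e→1
  1='e' goto a→5 b→2
  2='eb' goto d→3
  3='ebd' goto a→4
  4='ebda' goto ·  ←P0
  5='ea' goto ·  ←P1
  6='c' goto a→11 b→12  ←P2
  7='a' goto b→8
  8='ab' goto a→9
  9='aba' goto d→10
  10='abad' goto ·  ←P3
  11='ca' goto ·  ←P4
  12='cb' goto c→13
  13='cbc' goto ·  ←P5
  14='d' goto a→15
  15='da' goto ·  ←P6

BFS fail/out derivation:
  n1('e'): parent n0 fail=0; on 'e' 0 → fail=0;  out ∅∪∅=∅
  n6('c'): parent n0 fail=0; on 'c' 0 → fail=0;  out {2}∪∅={2}
  n7('a'): parent n0 fail=0; on 'a' 0 → fail=0;  out ∅∪∅=∅
  n14('d'): parent n0 fail=0; on 'd' 0 → fail=0;  out ∅∪∅=∅
  n2('eb'): parent n1 fail=0; on 'b' 0 → fail=0;  out ∅∪∅=∅
  n5('ea'): parent n1 fail=0; on 'a' 0 → fail=7;  out {1}∪∅={1}
  n8('ab'): parent n7 fail=0; on 'b' 0 → fail=0;  out ∅∪∅=∅
  n11('ca'): parent n6 fail=0; on 'a' 0 → fail=7;  out {4}∪∅={4}
  n12('cb'): parent n6 fail=0; on 'b' 0 → fail=0;  out ∅∪∅=∅
  n15('da'): parent n14 fail=0; on 'a' 0 → fail=7;  out {6}∪∅={6}
  n3('ebd'): parent n2 fail=0; on 'd' 0 → fail=14;  out ∅∪∅=∅
  n9('aba'): parent n8 fail=0; on 'a' 0 → fail=7;  out ∅∪∅=∅
  n13('cbc'): parent n12 fail=0; on 'c' 0 → fail=6;  out {5}∪{2}={2,5}
  n4('ebda'): parent n3 fail=14; on 'a' 14 → fail=15;  out {0}∪{6}={0,6}
  n10('abad'): parent n9 fail=7; on 'd' 7→0 → fail=14;  out {3}∪∅={3}

Run:
pos 0 'a': at 7
pos 1 'b': at 8
pos 2 'a': at 9
pos 3 'd': at 10  → match P3@[0:3]
pos 4 'e': at 1 ·f
pos 5 'e': at 1 ·f
pos 6 'e': at 1 ·f
pos 7 'd': at 14 ·f
pos 8 'e': at 1 ·f
pos 9 'a': at 5  → match P1@[8:9]
pos 10 'b': at 8 ·f
pos 11 'a': at 9
pos 12 'e': at 1 ·f
pos 13 'a': at 5  → match P1@[12:13]
pos 14 'd': at 14 ·f
pos 15 'e': at 1 ·f
pos 16 'b': at 2
pos 17 'd': at 3
pos 18 'a': at 4  → match P0@[15:18],P6@[17:18]
pos 19 'c': at 6 ·f  → match P2@[19:19]
pos 20 'a': at 11  → match P4@[19:20]
pos 21 'a': at 7 ·f
pos 22 'e': at 1 ·f
pos 23 'c': at 6 ·f  → match P2@[23:23]
pos 24 'a': at 11  → match P4@[23:24]
pos 25 'c': at 6 ·f  → match P2@[25:25]
pos 26 'e': at 1 ·f
pos 27 'a': at 5  → match P1@[26:27]
pos 28 'e': at 1 ·f
pos 29 'a': at 5  → match P1@[28:29]
pos 30 'e': at 1 ·f
pos 31 'b': at 2
pos 32 'd': at 3
pos 33 'a': at 4  → match P0@[30:33],P6@[32:33]
pos 34 'a': at 7 ·f
pos 35 'd': at 14 ·f
pos 36 'e': at 1 ·f
pos 37 'c': at 6 ·f  → match P2@[37:37]
pos 38 'b': at 12
pos 39 'c': at 13  → match P2@[39:39],P5@[37:39]
pos 40 'c': at 6 ·f  → match P2@[40:40]
pos 41 'd': at 14 ·f
pos 42 'e': at 1 ·f
pos 43 'e': at 1 ·f
pos 44 'c': at 6 ·f  → match P2@[44:44]
pos 45 'd': at 14 ·f
pos 46 'a': at 15  → match P6@[45:46]
pos 47 'c': at 6 ·f  → match P2@[47:47]
pos 48 'e': at 1 ·f
pos 49 'a': at 5  → match P1@[48:49]
pos 50 'b': at 8 ·f
pos 51 'a': at 9
pos 52 'd': at 10  → match P3@[49:52]
pos 53 'e': at 1 ·f
pos 54 'b': at 2
pos 55 'd': at 3
pos 56 'a': at 4  → match P0@[53:56],P6@[55:56]
pos 57 'c': at 6 ·f  → match P2@[57:57]
pos 58 'd': at 14 ·f
pos 59 'c': at 6 ·f  → match P2@[59:59]
pos 60 'b': at 12
pos 61 'c': at 13  → match P2@[61:61],P5@[59:61]

Matches: [[3,3],[9,1],[13,1],[18,0],[18,6],[19,2],[20,4],[23,2],[24,4],[25,2],[27,1],[29,1],[33,0],[33,6],[37,2],[39,2],[39,5],[40,2],[44,2],[46,6],[47,2],[49,1],[52,3],[56,0],[56,6],[57,2],[59,2],[61,2],[61,5]]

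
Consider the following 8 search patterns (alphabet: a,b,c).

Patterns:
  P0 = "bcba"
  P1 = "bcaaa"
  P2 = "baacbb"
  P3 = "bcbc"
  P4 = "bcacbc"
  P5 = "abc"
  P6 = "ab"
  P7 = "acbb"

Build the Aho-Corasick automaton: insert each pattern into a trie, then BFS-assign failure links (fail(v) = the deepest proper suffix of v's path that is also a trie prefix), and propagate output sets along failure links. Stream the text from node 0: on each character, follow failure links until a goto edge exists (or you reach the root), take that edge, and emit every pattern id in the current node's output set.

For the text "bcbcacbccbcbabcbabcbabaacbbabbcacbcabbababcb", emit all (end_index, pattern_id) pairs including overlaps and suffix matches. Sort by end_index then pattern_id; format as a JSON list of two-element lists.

Build:
Trie nodes:
  0='ε' goto a→17 b→1
  1='b' goto a→8 c→2
  2='bc' goto a→5 b→3
  3='bcb' goto a→4 c→13
  4='bcba' goto ·  ←P0
  5='bca' goto a→6 c→14
  6='bcaa' goto a→7
  7='bcaaa' goto ·  ←P1
  8='ba' goto a→9
  9='baa' goto c→10
  10='baac' goto b→11
  11='baacb' goto b→12
  12='baacbb' goto ·  ←P2
  13='bcbc' goto ·  ←P3
  14='bcac' goto b→15
  15='bcacb' goto c→16
  16='bcacbc' goto ·  ←P4
  17='a' goto b→18 c→20
  18='ab' goto c→19  ←P6
  19='abc' goto ·  ←P5
  20='ac' goto b→21
  21='acb' goto b→22
  22='acbb' goto ·  ←P7

Failure links (BFS by depth):
  n1('b'): parent n0 fail=0; on 'b' 0 → fail=0;  out ∅∪∅=∅
  n17('a'): parent n0 fail=0; on 'a' 0 → fail=0;  out ∅∪∅=∅
  n2('bc'): parent n1 fail=0; on 'c' 0 → fail=0;  out ∅∪∅=∅
  n8('ba'): parent n1 fail=0; on 'a' 0 → fail=17;  out ∅∪∅=∅
  n18('ab'): parent n17 fail=0; on 'b' 0 → fail=1;  out {6}∪∅={6}
  n20('ac'): parent n17 fail=0; on 'c' 0 → fail=0;  out ∅∪∅=∅
  n3('bcb'): parent n2 fail=0; on 'b' 0 → fail=1;  out ∅∪∅=∅
  n5('bca'): parent n2 fail=0; on 'a' 0 → fail=17;  out ∅∪∅=∅
  n9('baa'): parent n8 fail=17; on 'a' 17→0 → fail=17;  out ∅∪∅=∅
  n19('abc'): parent n18 fail=1; on 'c' 1 → fail=2;  out {5}∪∅={5}
  n21('acb'): parent n20 fail=0; on 'b' 0 → fail=1;  out ∅∪∅=∅
  n4('bcba'): parent n3 fail=1; on 'a' 1 → fail=8;  out {0}∪∅={0}
  n6('bcaa'): parent n5 fail=17; on 'a' 17→0 → fail=17;  out ∅∪∅=∅
  n10('baac'): parent n9 fail=17; on 'c' 17 → fail=20;  out ∅∪∅=∅
  n13('bcbc'): parent n3 fail=1; on 'c' 1 → fail=2;  out {3}∪∅={3}
  n14('bcac'): parent n5 fail=17; on 'c' 17 → fail=20;  out ∅∪∅=∅
  n22('acbb'): parent n21 fail=1; on 'b' 1→0 → fail=1;  out {7}∪∅={7}
  n7('bcaaa'): parent n6 fail=17; on 'a' 17→0 → fail=17;  out {1}∪∅={1}
  n11('baacb'): parent n10 fail=20; on 'b' 20 → fail=21;  out ∅∪∅=∅
  n15('bcacb'): parent n14 fail=20; on 'b' 20 → fail=21;  out ∅∪∅=∅
  n12('baacbb'): parent n11 fail=21; on 'b' 21 → fail=22;  out {2}∪{7}={2,7}
  n16('bcacbc'): parent n15 fail=21; on 'c' 21→1 → fail=2;  out {4}∪∅={4}

Scan:
i=0 'b': node 0→1
i=1 'c': node 1→2
i=2 'b': node 2→3
i=3 'c': node 3→13  emit P3@[0:3]
i=4 'a': node 13→5 (via fail)
i=5 'c': node 5→14
i=6 'b': node 14→15
i=7 'c': node 15→16  emit P4@[2:7]
i=8 'c': node 16→0 (via fail)
i=9 'b': node 0→1
i=10 'c': node 1→2
i=11 'b': node 2→3
i=12 'a': node 3→4  emit P0@[9:12]
i=13 'b': node 4→18 (via fail)  emit P6@[12:13]
i=14 'c': node 18→19  emit P5@[12:14]
i=15 'b': node 19→3 (via fail)
i=16 'a': node 3→4  emit P0@[13:16]
i=17 'b': node 4→18 (via fail)  emit P6@[16:17]
i=18 'c': node 18→19  emit P5@[16:18]
i=19 'b': node 19→3 (via fail)
i=20 'a': node 3→4  emit P0@[17:20]
i=21 'b': node 4→18 (via fail)  emit P6@[20:21]
i=22 'a': node 18→8 (via fail)
i=23 'a': node 8→9
i=24 'c': node 9→10
i=25 'b': node 10→11
i=26 'b': node 11→12  emit P2@[21:26],P7@[23:26]
i=27 'a': node 12→8 (via fail)
i=28 'b': node 8→18 (via fail)  emit P6@[27:28]
i=29 'b': node 18→1 (via fail)
i=30 'c': node 1→2
i=31 'a': node 2→5
i=32 'c': node 5→14
i=33 'b': node 14→15
i=34 'c': node 15→16  emit P4@[29:34]
i=35 'a': node 16→5 (via fail)
i=36 'b': node 5→18 (via fail)  emit P6@[35:36]
i=37 'b': node 18→1 (via fail)
i=38 'a': node 1→8
i=39 'b': node 8→18 (via fail)  emit P6@[38:39]
i=40 'a': node 18→8 (via fail)
i=41 'b': node 8→18 (via fail)  emit P6@[40:41]
i=42 'c': node 18→19  emit P5@[40:42]
i=43 'b': node 19→3 (via fail)

Matches: [[3,3],[7,4],[12,0],[13,6],[14,5],[16,0],[17,6],[18,5],[20,0],[21,6],[26,2],[26,7],[28,6],[34,4],[36,6],[39,6],[41,6],[42,5]]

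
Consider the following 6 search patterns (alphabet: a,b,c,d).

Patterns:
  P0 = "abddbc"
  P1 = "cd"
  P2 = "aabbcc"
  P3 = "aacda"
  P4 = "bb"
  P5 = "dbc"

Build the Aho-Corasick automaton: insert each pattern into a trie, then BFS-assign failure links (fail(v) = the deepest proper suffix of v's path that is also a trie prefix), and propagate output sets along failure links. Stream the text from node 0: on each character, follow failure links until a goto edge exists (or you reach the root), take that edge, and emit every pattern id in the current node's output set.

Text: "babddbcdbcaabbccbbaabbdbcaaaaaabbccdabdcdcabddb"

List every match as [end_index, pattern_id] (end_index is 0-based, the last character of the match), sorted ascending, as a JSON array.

Build:
Trie nodes:
  n0 'ε': a→1 b→17 c→7 d→19
  n1 'a': a→9 b→2
  n2 'ab': d→3
  n3 'abd': d→4
  n4 'abdd': b→5
  n5 'abddb': c→6
  n6 'abddbc': ·  [P0 ends]
  n7 'c': d→8
  n8 'cd': ·  [P1 ends]
  n9 'aa': b→10 c→14
  n10 'aab': b→11
  n11 'aabb': c→12
  n12 'aabbc': c→13
  n13 'aabbcc': ·  [P2 ends]
  n14 'aac': d→15
  n15 'aacd': a→16
  n16 'aacda': ·  [P3 ends]
  n17 'b': b→18
  n18 'bb': ·  [P4 ends]
  n19 'd': b→20
  n20 'db': c→21
  n21 'dbc': ·  [P5 ends]

BFS fail/out derivation:
  fail(1) 'a': from fail(0)=0 chase 'a': 0 ⇒ 0;  out=∅∪out(0)=∅
  fail(7) 'c': from fail(0)=0 chase 'c': 0 ⇒ 0;  out=∅∪out(0)=∅
  fail(17) 'b': from fail(0)=0 chase 'b': 0 ⇒ 0;  out=∅∪out(0)=∅
  fail(19) 'd': from fail(0)=0 chase 'd': 0 ⇒ 0;  out=∅∪out(0)=∅
  fail(2) 'ab': from fail(1)=0 chase 'b': 0 ⇒ 17;  out=∅∪out(17)=∅
  fail(8) 'cd': from fail(7)=0 chase 'd': 0 ⇒ 19;  out={1}∪out(19)={1}
  fail(9) 'aa': from fail(1)=0 chase 'a': 0 ⇒ 1;  out=∅∪out(1)=∅
  fail(18) 'bb': from fail(17)=0 chase 'b': 0 ⇒ 17;  out={4}∪out(17)={4}
  fail(20) 'db': from fail(19)=0 chase 'b': 0 ⇒ 17;  out=∅∪out(17)=∅
  fail(3) 'abd': from fail(2)=17 chase 'd': 17→0 ⇒ 19;  out=∅∪out(19)=∅
  fail(10) 'aab': from fail(9)=1 chase 'b': 1 ⇒ 2;  out=∅∪out(2)=∅
  fail(14) 'aac': from fail(9)=1 chase 'c': 1→0 ⇒ 7;  out=∅∪out(7)=∅
  fail(21) 'dbc': from fail(20)=17 chase 'c': 17→0 ⇒ 7;  out={5}∪out(7)={5}
  fail(4) 'abdd': from fail(3)=19 chase 'd': 19→0 ⇒ 19;  out=∅∪out(19)=∅
  fail(11) 'aabb': from fail(10)=2 chase 'b': 2→17 ⇒ 18;  out=∅∪out(18)={4}
  fail(15) 'aacd': from fail(14)=7 chase 'd': 7 ⇒ 8;  out=∅∪out(8)={1}
  fail(5) 'abddb': from fail(4)=19 chase 'b': 19 ⇒ 20;  out=∅∪out(20)=∅
  fail(12) 'aabbc': from fail(11)=18 chase 'c': 18→17→0 ⇒ 7;  out=∅∪out(7)=∅
  fail(16) 'aacda': from fail(15)=8 chase 'a': 8→19→0 ⇒ 1;  out={3}∪out(1)={3}
  fail(6) 'abddbc': from fail(5)=20 chase 'c': 20 ⇒ 21;  out={0}∪out(21)={0,5}
  fail(13) 'aabbcc': from fail(12)=7 chase 'c': 7→0 ⇒ 7;  out={2}∪out(7)={2}

Run:
pos 0 'b': at 17
pos 1 'a': at 1 ·f
pos 2 'b': at 2
pos 3 'd': at 3
pos 4 'd': at 4
pos 5 'b': at 5
pos 6 'c': at 6  emit P0@[1:6],P5@[4:6]
pos 7 'd': at 8 ·f  emit P1@[6:7]
pos 8 'b': at 20 ·f
pos 9 'c': at 21  emit P5@[7:9]
pos 10 'a': at 1 ·f
pos 11 'a': at 9
pos 12 'b': at 10
pos 13 'b': at 11  emit P4@[12:13]
pos 14 'c': at 12
pos 15 'c': at 13  emit P2@[10:15]
pos 16 'b': at 17 ·f
pos 17 'b': at 18  emit P4@[16:17]
pos 18 'a': at 1 ·f
pos 19 'a': at 9
pos 20 'b': at 10
pos 21 'b': at 11  emit P4@[20:21]
pos 22 'd': at 19 ·f
pos 23 'b': at 20
pos 24 'c': at 21  emit P5@[22:24]
pos 25 'a': at 1 ·f
pos 26 'a': at 9
pos 27 'a': at 9 ·f
pos 28 'a': at 9 ·f
pos 29 'a': at 9 ·f
pos 30 'a': at 9 ·f
pos 31 'b': at 10
pos 32 'b': at 11  emit P4@[31:32]
pos 33 'c': at 12
pos 34 'c': at 13  emit P2@[29:34]
pos 35 'd': at 8 ·f  emit P1@[34:35]
pos 36 'a': at 1 ·f
pos 37 'b': at 2
pos 38 'd': at 3
pos 39 'c': at 7 ·f
pos 40 'd': at 8  emit P1@[39:40]
pos 41 'c': at 7 ·f
pos 42 'a': at 1 ·f
pos 43 'b': at 2
pos 44 'd': at 3
pos 45 'd': at 4
pos 46 'b': at 5

All matches (sorted): [[6,0],[6,5],[7,1],[9,5],[13,4],[15,2],[17,4],[21,4],[24,5],[32,4],[34,2],[35,1],[40,1]]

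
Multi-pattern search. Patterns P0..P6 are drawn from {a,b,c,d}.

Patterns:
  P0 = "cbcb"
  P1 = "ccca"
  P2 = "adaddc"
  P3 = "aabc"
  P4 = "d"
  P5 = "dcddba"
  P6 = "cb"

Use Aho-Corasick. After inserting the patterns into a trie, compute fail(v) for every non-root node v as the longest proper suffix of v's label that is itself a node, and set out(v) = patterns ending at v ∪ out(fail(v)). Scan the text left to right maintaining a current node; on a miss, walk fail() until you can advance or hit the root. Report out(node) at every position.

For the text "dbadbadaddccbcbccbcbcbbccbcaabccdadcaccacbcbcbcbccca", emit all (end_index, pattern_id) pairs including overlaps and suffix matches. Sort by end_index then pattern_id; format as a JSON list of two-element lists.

Build automaton:
Trie nodes:
  n0 'ε': a→8 c→1 d→17
  n1 'c': b→2 c→5
  n2 'cb': c→3  ←P6
  n3 'cbc': b→4
  n4 'cbcb': ·  ←P0
  n5 'cc': c→6
  n6 'ccc': a→7
  n7 'ccca': ·  ←P1
  n8 'a': a→14 d→9
  n9 'ad': a→10
  n10 'ada': d→11
  n11 'adad': d→12
  n12 'adadd': c→13
  n13 'adaddc': ·  ←P2
  n14 'aa': b→15
  n15 'aab': c→16
  n16 'aabc': ·  ←P3
  n17 'd': c→18  ←P4
  n18 'dc': d→19
  n19 'dcd': d→20
  n20 'dcdd': b→21
  n21 'dcddb': a→22
  n22 'dcddba': ·  ←P5

Failure links (BFS by depth):
  fail(1) 'c': from fail(0)=0 chase 'c': 0 ⇒ 0;  out=∅∪out(0)=∅
  fail(8) 'a': from fail(0)=0 chase 'a': 0 ⇒ 0;  out=∅∪out(0)=∅
  fail(17) 'd': from fail(0)=0 chase 'd': 0 ⇒ 0;  out={4}∪out(0)={4}
  fail(2) 'cb': from fail(1)=0 chase 'b': 0 ⇒ 0;  out={6}∪out(0)={6}
  fail(5) 'cc': from fail(1)=0 chase 'c': 0 ⇒ 1;  out=∅∪out(1)=∅
  fail(9) 'ad': from fail(8)=0 chase 'd': 0 ⇒ 17;  out=∅∪out(17)={4}
  fail(14) 'aa': from fail(8)=0 chase 'a': 0 ⇒ 8;  out=∅∪out(8)=∅
  fail(18) 'dc': from fail(17)=0 chase 'c': 0 ⇒ 1;  out=∅∪out(1)=∅
  fail(3) 'cbc': from fail(2)=0 chase 'c': 0 ⇒ 1;  out=∅∪out(1)=∅
  fail(6) 'ccc': from fail(5)=1 chase 'c': 1 ⇒ 5;  out=∅∪out(5)=∅
  fail(10) 'ada': from fail(9)=17 chase 'a': 17→0 ⇒ 8;  out=∅∪out(8)=∅
  fail(15) 'aab': from fail(14)=8 chase 'b': 8→0 ⇒ 0;  out=∅∪out(0)=∅
  fail(19) 'dcd': from fail(18)=1 chase 'd': 1→0 ⇒ 17;  out=∅∪out(17)={4}
  fail(4) 'cbcb': from fail(3)=1 chase 'b': 1 ⇒ 2;  out={0}∪out(2)={0,6}
  fail(7) 'ccca': from fail(6)=5 chase 'a': 5→1→0 ⇒ 8;  out={1}∪out(8)={1}
  fail(11) 'adad': from fail(10)=8 chase 'd': 8 ⇒ 9;  out=∅∪out(9)={4}
  fail(16) 'aabc': from fail(15)=0 chase 'c': 0 ⇒ 1;  out={3}∪out(1)={3}
  fail(20) 'dcdd': from fail(19)=17 chase 'd': 17→0 ⇒ 17;  out=∅∪out(17)={4}
  fail(12) 'adadd': from fail(11)=9 chase 'd': 9→17→0 ⇒ 17;  out=∅∪out(17)={4}
  fail(21) 'dcddb': from fail(20)=17 chase 'b': 17→0 ⇒ 0;  out=∅∪out(0)=∅
  fail(13) 'adaddc': from fail(12)=17 chase 'c': 17 ⇒ 18;  out={2}∪out(18)={2}
  fail(22) 'dcddba': from fail(21)=0 chase 'a': 0 ⇒ 8;  out={5}∪out(8)={5}

Scan:
pos 0 'd': at 17  ** P4@[0:0]
pos 1 'b': at 0 (fail-walked)
pos 2 'a': at 8
pos 3 'd': at 9  ** P4@[3:3]
pos 4 'b': at 0 (fail-walked)
pos 5 'a': at 8
pos 6 'd': at 9  ** P4@[6:6]
pos 7 'a': at 10
pos 8 'd': at 11  ** P4@[8:8]
pos 9 'd': at 12  ** P4@[9:9]
pos 10 'c': at 13  ** P2@[5:10]
pos 11 'c': at 5 (fail-walked)
pos 12 'b': at 2 (fail-walked)  ** P6@[11:12]
pos 13 'c': at 3
pos 14 'b': at 4  ** P0@[11:14],P6@[13:14]
pos 15 'c': at 3 (fail-walked)
pos 16 'c': at 5 (fail-walked)
pos 17 'b': at 2 (fail-walked)  ** P6@[16:17]
pos 18 'c': at 3
pos 19 'b': at 4  ** P0@[16:19],P6@[18:19]
pos 20 'c': at 3 (fail-walked)
pos 21 'b': at 4  ** P0@[18:21],P6@[20:21]
pos 22 'b': at 0 (fail-walked)
pos 23 'c': at 1
pos 24 'c': at 5
pos 25 'b': at 2 (fail-walked)  ** P6@[24:25]
pos 26 'c': at 3
pos 27 'a': at 8 (fail-walked)
pos 28 'a': at 14
pos 29 'b': at 15
pos 30 'c': at 16  ** P3@[27:30]
pos 31 'c': at 5 (fail-walked)
pos 32 'd': at 17 (fail-walked)  ** P4@[32:32]
pos 33 'a': at 8 (fail-walked)
pos 34 'd': at 9  ** P4@[34:34]
pos 35 'c': at 18 (fail-walked)
pos 36 'a': at 8 (fail-walked)
pos 37 'c': at 1 (fail-walked)
pos 38 'c': at 5
pos 39 'a': at 8 (fail-walked)
pos 40 'c': at 1 (fail-walked)
pos 41 'b': at 2  ** P6@[40:41]
pos 42 'c': at 3
pos 43 'b': at 4  ** P0@[40:43],P6@[42:43]
pos 44 'c': at 3 (fail-walked)
pos 45 'b': at 4  ** P0@[42:45],P6@[44:45]
pos 46 'c': at 3 (fail-walked)
pos 47 'b': at 4  ** P0@[44:47],P6@[46:47]
pos 48 'c': at 3 (fail-walked)
pos 49 'c': at 5 (fail-walked)
pos 50 'c': at 6
pos 51 'a': at 7  ** P1@[48:51]

Matches: [[0,4],[3,4],[6,4],[8,4],[9,4],[10,2],[12,6],[14,0],[14,6],[17,6],[19,0],[19,6],[21,0],[21,6],[25,6],[30,3],[32,4],[34,4],[41,6],[43,0],[43,6],[45,0],[45,6],[47,0],[47,6],[51,1]]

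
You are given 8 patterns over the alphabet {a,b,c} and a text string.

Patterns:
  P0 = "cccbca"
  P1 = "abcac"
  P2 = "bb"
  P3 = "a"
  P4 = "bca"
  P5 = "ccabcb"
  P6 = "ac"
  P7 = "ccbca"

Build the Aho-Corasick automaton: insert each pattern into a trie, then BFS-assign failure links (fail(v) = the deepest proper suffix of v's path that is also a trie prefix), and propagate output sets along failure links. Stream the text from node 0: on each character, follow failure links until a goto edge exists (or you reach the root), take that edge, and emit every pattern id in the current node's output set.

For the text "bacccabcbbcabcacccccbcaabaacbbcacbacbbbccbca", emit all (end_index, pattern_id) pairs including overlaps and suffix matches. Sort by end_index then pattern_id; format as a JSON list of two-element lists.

Construct AC machine:
Trie nodes:
  n0 'ε': a→7 b→12 c→1
  n1 'c': c→2
  n2 'cc': a→16 b→21 c→3
  n3 'ccc': b→4
  n4 'cccb': c→5
  n5 'cccbc': a→6
  n6 'cccbca': ·  ←P0
  n7 'a': b→8 c→20  ←P3
  n8 'ab': c→9
  n9 'abc': a→10
  n10 'abca': c→11
  n11 'abcac': ·  ←P1
  n12 'b': b→13 c→14
  n13 'bb': ·  ←P2
  n14 'bc': a→15
  n15 'bca': ·  ←P4
  n16 'cca': b→17
  n17 'ccab': c→18
  n18 'ccabc': b→19
  n19 'ccabcb': ·  ←P5
  n20 'ac': ·  ←P6
  n21 'ccb': c→22
  n22 'ccbc': a→23
  n23 'ccbca': ·  ←P7

Failure links (BFS by depth):
  fail(1) 'c': from fail(0)=0 chase 'c': 0 ⇒ 0;  out=∅∪out(0)=∅
  fail(7) 'a': from fail(0)=0 chase 'a': 0 ⇒ 0;  out={3}∪out(0)={3}
  fail(12) 'b': from fail(0)=0 chase 'b': 0 ⇒ 0;  out=∅∪out(0)=∅
  fail(2) 'cc': from fail(1)=0 chase 'c': 0 ⇒ 1;  out=∅∪out(1)=∅
  fail(8) 'ab': from fail(7)=0 chase 'b': 0 ⇒ 12;  out=∅∪out(12)=∅
  fail(13) 'bb': from fail(12)=0 chase 'b': 0 ⇒ 12;  out={2}∪out(12)={2}
  fail(14) 'bc': from fail(12)=0 chase 'c': 0 ⇒ 1;  out=∅∪out(1)=∅
  fail(20) 'ac': from fail(7)=0 chase 'c': 0 ⇒ 1;  out={6}∪out(1)={6}
  fail(3) 'ccc': from fail(2)=1 chase 'c': 1 ⇒ 2;  out=∅∪out(2)=∅
  fail(9) 'abc': from fail(8)=12 chase 'c': 12 ⇒ 14;  out=∅∪out(14)=∅
  fail(15) 'bca': from fail(14)=1 chase 'a': 1→0 ⇒ 7;  out={4}∪out(7)={3,4}
  fail(16) 'cca': from fail(2)=1 chase 'a': 1→0 ⇒ 7;  out=∅∪out(7)={3}
  fail(21) 'ccb': from fail(2)=1 chase 'b': 1→0 ⇒ 12;  out=∅∪out(12)=∅
  fail(4) 'cccb': from fail(3)=2 chase 'b': 2 ⇒ 21;  out=∅∪out(21)=∅
  fail(10) 'abca': from fail(9)=14 chase 'a': 14 ⇒ 15;  out=∅∪out(15)={3,4}
  fail(17) 'ccab': from fail(16)=7 chase 'b': 7 ⇒ 8;  out=∅∪out(8)=∅
  fail(22) 'ccbc': from fail(21)=12 chase 'c': 12 ⇒ 14;  out=∅∪out(14)=∅
  fail(5) 'cccbc': from fail(4)=21 chase 'c': 21 ⇒ 22;  out=∅∪out(22)=∅
  fail(11) 'abcac': from fail(10)=15 chase 'c': 15→7 ⇒ 20;  out={1}∪out(20)={1,6}
  fail(18) 'ccabc': from fail(17)=8 chase 'c': 8 ⇒ 9;  out=∅∪out(9)=∅
  fail(23) 'ccbca': from fail(22)=14 chase 'a': 14 ⇒ 15;  out={7}∪out(15)={3,4,7}
  fail(6) 'cccbca': from fail(5)=22 chase 'a': 22 ⇒ 23;  out={0}∪out(23)={0,3,4,7}
  fail(19) 'ccabcb': from fail(18)=9 chase 'b': 9→14→1→0 ⇒ 12;  out={5}∪out(12)={5}

Run:
[0] read 'b'  n0⇒n12
[1] read 'a'  n12⇒n7 ·f  → match P3@[1:1]
[2] read 'c'  n7⇒n20  → match P6@[1:2]
[3] read 'c'  n20⇒n2 ·f
[4] read 'c'  n2⇒n3
[5] read 'a'  n3⇒n16 ·f  → match P3@[5:5]
[6] read 'b'  n16⇒n17
[7] read 'c'  n17⇒n18
[8] read 'b'  n18⇒n19  → match P5@[3:8]
[9] read 'b'  n19⇒n13 ·f  → match P2@[8:9]
[10] read 'c'  n13⇒n14 ·f
[11] read 'a'  n14⇒n15  → match P3@[11:11],P4@[9:11]
[12] read 'b'  n15⇒n8 ·f
[13] read 'c'  n8⇒n9
[14] read 'a'  n9⇒n10  → match P3@[14:14],P4@[12:14]
[15] read 'c'  n10⇒n11  → match P1@[11:15],P6@[14:15]
[16] read 'c'  n11⇒n2 ·f
[17] read 'c'  n2⇒n3
[18] read 'c'  n3⇒n3 ·f
[19] read 'c'  n3⇒n3 ·f
[20] read 'b'  n3⇒n4
[21] read 'c'  n4⇒n5
[22] read 'a'  n5⇒n6  → match P0@[17:22],P3@[22:22],P4@[20:22],P7@[18:22]
[23] read 'a'  n6⇒n7 ·f  → match P3@[23:23]
[24] read 'b'  n7⇒n8
[25] read 'a'  n8⇒n7 ·f  → match P3@[25:25]
[26] read 'a'  n7⇒n7 ·f  → match P3@[26:26]
[27] read 'c'  n7⇒n20  → match P6@[26:27]
[28] read 'b'  n20⇒n12 ·f
[29] read 'b'  n12⇒n13  → match P2@[28:29]
[30] read 'c'  n13⇒n14 ·f
[31] read 'a'  n14⇒n15  → match P3@[31:31],P4@[29:31]
[32] read 'c'  n15⇒n20 ·f  → match P6@[31:32]
[33] read 'b'  n20⇒n12 ·f
[34] read 'a'  n12⇒n7 ·f  → match P3@[34:34]
[35] read 'c'  n7⇒n20  → match P6@[34:35]
[36] read 'b'  n20⇒n12 ·f
[37] read 'b'  n12⇒n13  → match P2@[36:37]
[38] read 'b'  n13⇒n13 ·f  → match P2@[37:38]
[39] read 'c'  n13⇒n14 ·f
[40] read 'c'  n14⇒n2 ·f
[41] read 'b'  n2⇒n21
[42] read 'c'  n21⇒n22
[43] read 'a'  n22⇒n23  → match P3@[43:43],P4@[41:43],P7@[39:43]

Matches: [[1,3],[2,6],[5,3],[8,5],[9,2],[11,3],[11,4],[14,3],[14,4],[15,1],[15,6],[22,0],[22,3],[22,4],[22,7],[23,3],[25,3],[26,3],[27,6],[29,2],[31,3],[31,4],[32,6],[34,3],[35,6],[37,2],[38,2],[43,3],[43,4],[43,7]]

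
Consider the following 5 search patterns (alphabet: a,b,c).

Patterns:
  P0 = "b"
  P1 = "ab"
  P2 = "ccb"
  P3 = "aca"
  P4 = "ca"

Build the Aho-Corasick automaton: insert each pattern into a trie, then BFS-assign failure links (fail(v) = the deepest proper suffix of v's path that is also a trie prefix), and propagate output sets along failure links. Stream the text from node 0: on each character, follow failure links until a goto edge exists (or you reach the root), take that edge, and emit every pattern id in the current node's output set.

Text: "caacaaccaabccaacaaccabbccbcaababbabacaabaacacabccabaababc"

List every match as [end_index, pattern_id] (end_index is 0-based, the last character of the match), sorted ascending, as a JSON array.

Build automaton:
Trie nodes:
  0='ε' goto a→2 b→1 c→4
  1='b' goto ·  ←P0
  2='a' goto b→3 c→7
  3='ab' goto ·  ←P1
  4='c' goto a→9 c→5
  5='cc' goto b→6
  6='ccb' goto ·  ←P2
  7='ac' goto a→8
  8='aca' goto ·  ←P3
  9='ca' goto ·  ←P4

Failure links (BFS by depth):
  n1('b'): parent n0 fail=0; on 'b' 0 → fail=0;  out {0}∪∅={0}
  n2('a'): parent n0 fail=0; on 'a' 0 → fail=0;  out ∅∪∅=∅
  n4('c'): parent n0 fail=0; on 'c' 0 → fail=0;  out ∅∪∅=∅
  n3('ab'): parent n2 fail=0; on 'b' 0 → fail=1;  out {1}∪{0}={0,1}
  n5('cc'): parent n4 fail=0; on 'c' 0 → fail=4;  out ∅∪∅=∅
  n7('ac'): parent n2 fail=0; on 'c' 0 → fail=4;  out ∅∪∅=∅
  n9('ca'): parent n4 fail=0; on 'a' 0 → fail=2;  out {4}∪∅={4}
  n6('ccb'): parent n5 fail=4; on 'b' 4→0 → fail=1;  out {2}∪{0}={0,2}
  n8('aca'): parent n7 fail=4; on 'a' 4 → fail=9;  out {3}∪{4}={3,4}

Text stream:
pos 0 'c': at 4
pos 1 'a': at 9  emit P4@[0:1]
pos 2 'a': at 2 ·f
pos 3 'c': at 7
pos 4 'a': at 8  emit P3@[2:4],P4@[3:4]
pos 5 'a': at 2 ·f
pos 6 'c': at 7
pos 7 'c': at 5 ·f
pos 8 'a': at 9 ·f  emit P4@[7:8]
pos 9 'a': at 2 ·f
pos 10 'b': at 3  emit P0@[10:10],P1@[9:10]
pos 11 'c': at 4 ·f
pos 12 'c': at 5
pos 13 'a': at 9 ·f  emit P4@[12:13]
pos 14 'a': at 2 ·f
pos 15 'c': at 7
pos 16 'a': at 8  emit P3@[14:16],P4@[15:16]
pos 17 'a': at 2 ·f
pos 18 'c': at 7
pos 19 'c': at 5 ·f
pos 20 'a': at 9 ·f  emit P4@[19:20]
pos 21 'b': at 3 ·f  emit P0@[21:21],P1@[20:21]
pos 22 'b': at 1 ·f  emit P0@[22:22]
pos 23 'c': at 4 ·f
pos 24 'c': at 5
pos 25 'b': at 6  emit P0@[25:25],P2@[23:25]
pos 26 'c': at 4 ·f
pos 27 'a': at 9  emit P4@[26:27]
pos 28 'a': at 2 ·f
pos 29 'b': at 3  emit P0@[29:29],P1@[28:29]
pos 30 'a': at 2 ·f
pos 31 'b': at 3  emit P0@[31:31],P1@[30:31]
pos 32 'b': at 1 ·f  emit P0@[32:32]
pos 33 'a': at 2 ·f
pos 34 'b': at 3  emit P0@[34:34],P1@[33:34]
pos 35 'a': at 2 ·f
pos 36 'c': at 7
pos 37 'a': at 8  emit P3@[35:37],P4@[36:37]
pos 38 'a': at 2 ·f
pos 39 'b': at 3  emit P0@[39:39],P1@[38:39]
pos 40 'a': at 2 ·f
pos 41 'a': at 2 ·f
pos 42 'c': at 7
pos 43 'a': at 8  emit P3@[41:43],P4@[42:43]
pos 44 'c': at 7 ·f
pos 45 'a': at 8  emit P3@[43:45],P4@[44:45]
pos 46 'b': at 3 ·f  emit P0@[46:46],P1@[45:46]
pos 47 'c': at 4 ·f
pos 48 'c': at 5
pos 49 'a': at 9 ·f  emit P4@[48:49]
pos 50 'b': at 3 ·f  emit P0@[50:50],P1@[49:50]
pos 51 'a': at 2 ·f
pos 52 'a': at 2 ·f
pos 53 'b': at 3  emit P0@[53:53],P1@[52:53]
pos 54 'a': at 2 ·f
pos 55 'b': at 3  emit P0@[55:55],P1@[54:55]
pos 56 'c': at 4 ·f

Result: [[1,4],[4,3],[4,4],[8,4],[10,0],[10,1],[13,4],[16,3],[16,4],[20,4],[21,0],[21,1],[22,0],[25,0],[25,2],[27,4],[29,0],[29,1],[31,0],[31,1],[32,0],[34,0],[34,1],[37,3],[37,4],[39,0],[39,1],[43,3],[43,4],[45,3],[45,4],[46,0],[46,1],[49,4],[50,0],[50,1],[53,0],[53,1],[55,0],[55,1]]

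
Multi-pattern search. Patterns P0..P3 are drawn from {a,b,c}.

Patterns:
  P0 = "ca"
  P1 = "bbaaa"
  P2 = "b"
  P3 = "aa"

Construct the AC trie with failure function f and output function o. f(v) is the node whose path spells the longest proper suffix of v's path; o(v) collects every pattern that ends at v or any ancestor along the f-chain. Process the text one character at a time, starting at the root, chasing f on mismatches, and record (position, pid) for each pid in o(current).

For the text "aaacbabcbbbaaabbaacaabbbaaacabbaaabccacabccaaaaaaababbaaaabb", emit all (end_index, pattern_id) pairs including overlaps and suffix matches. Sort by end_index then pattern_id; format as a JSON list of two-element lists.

Build automaton:
Trie (insert patterns):
  0='ε' goto a→8 b→3 c→1
  1='c' goto a→2
  2='ca' goto ·  [P0 ends]
  3='b' goto b→4  [P2 ends]
  4='bb' goto a→5
  5='bba' goto a→6
  6='bbaa' goto a→7
  7='bbaaa' goto ·  [P1 ends]
  8='a' goto a→9
  9='aa' goto ·  [P3 ends]

Failure links (BFS by depth):
  fail(1) 'c': from fail(0)=0 chase 'c': 0 ⇒ 0;  out=∅∪out(0)=∅
  fail(3) 'b': from fail(0)=0 chase 'b': 0 ⇒ 0;  out={2}∪out(0)={2}
  fail(8) 'a': from fail(0)=0 chase 'a': 0 ⇒ 0;  out=∅∪out(0)=∅
  fail(2) 'ca': from fail(1)=0 chase 'a': 0 ⇒ 8;  out={0}∪out(8)={0}
  fail(4) 'bb': from fail(3)=0 chase 'b': 0 ⇒ 3;  out=∅∪out(3)={2}
  fail(9) 'aa': from fail(8)=0 chase 'a': 0 ⇒ 8;  out={3}∪out(8)={3}
  fail(5) 'bba': from fail(4)=3 chase 'a': 3→0 ⇒ 8;  out=∅∪out(8)=∅
  fail(6) 'bbaa': from fail(5)=8 chase 'a': 8 ⇒ 9;  out=∅∪out(9)={3}
  fail(7) 'bbaaa': from fail(6)=9 chase 'a': 9→8 ⇒ 9;  out={1}∪out(9)={1,3}

Scan:
[0] read 'a'  n0⇒n8
[1] read 'a'  n8⇒n9  → match P3@[0:1]
[2] read 'a'  n9⇒n9 ·f  → match P3@[1:2]
[3] read 'c'  n9⇒n1 ·f
[4] read 'b'  n1⇒n3 ·f  → match P2@[4:4]
[5] read 'a'  n3⇒n8 ·f
[6] read 'b'  n8⇒n3 ·f  → match P2@[6:6]
[7] read 'c'  n3⇒n1 ·f
[8] read 'b'  n1⇒n3 ·f  → match P2@[8:8]
[9] read 'b'  n3⇒n4  → match P2@[9:9]
[10] read 'b'  n4⇒n4 ·f  → match P2@[10:10]
[11] read 'a'  n4⇒n5
[12] read 'a'  n5⇒n6  → match P3@[11:12]
[13] read 'a'  n6⇒n7  → match P1@[9:13],P3@[12:13]
[14] read 'b'  n7⇒n3 ·f  → match P2@[14:14]
[15] read 'b'  n3⇒n4  → match P2@[15:15]
[16] read 'a'  n4⇒n5
[17] read 'a'  n5⇒n6  → match P3@[16:17]
[18] read 'c'  n6⇒n1 ·f
[19] read 'a'  n1⇒n2  → match P0@[18:19]
[20] read 'a'  n2⇒n9 ·f  → match P3@[19:20]
[21] read 'b'  n9⇒n3 ·f  → match P2@[21:21]
[22] read 'b'  n3⇒n4  → match P2@[22:22]
[23] read 'b'  n4⇒n4 ·f  → match P2@[23:23]
[24] read 'a'  n4⇒n5
[25] read 'a'  n5⇒n6  → match P3@[24:25]
[26] read 'a'  n6⇒n7  → match P1@[22:26],P3@[25:26]
[27] read 'c'  n7⇒n1 ·f
[28] read 'a'  n1⇒n2  → match P0@[27:28]
[29] read 'b'  n2⇒n3 ·f  → match P2@[29:29]
[30] read 'b'  n3⇒n4  → match P2@[30:30]
[31] read 'a'  n4⇒n5
[32] read 'a'  n5⇒n6  → match P3@[31:32]
[33] read 'a'  n6⇒n7  → match P1@[29:33],P3@[32:33]
[34] read 'b'  n7⇒n3 ·f  → match P2@[34:34]
[35] read 'c'  n3⇒n1 ·f
[36] read 'c'  n1⇒n1 ·f
[37] read 'a'  n1⇒n2  → match P0@[36:37]
[38] read 'c'  n2⇒n1 ·f
[39] read 'a'  n1⇒n2  → match P0@[38:39]
[40] read 'b'  n2⇒n3 ·f  → match P2@[40:40]
[41] read 'c'  n3⇒n1 ·f
[42] read 'c'  n1⇒n1 ·f
[43] read 'a'  n1⇒n2  → match P0@[42:43]
[44] read 'a'  n2⇒n9 ·f  → match P3@[43:44]
[45] read 'a'  n9⇒n9 ·f  → match P3@[44:45]
[46] read 'a'  n9⇒n9 ·f  → match P3@[45:46]
[47] read 'a'  n9⇒n9 ·f  → match P3@[46:47]
[48] read 'a'  n9⇒n9 ·f  → match P3@[47:48]
[49] read 'a'  n9⇒n9 ·f  → match P3@[48:49]
[50] read 'b'  n9⇒n3 ·f  → match P2@[50:50]
[51] read 'a'  n3⇒n8 ·f
[52] read 'b'  n8⇒n3 ·f  → match P2@[52:52]
[53] read 'b'  n3⇒n4  → match P2@[53:53]
[54] read 'a'  n4⇒n5
[55] read 'a'  n5⇒n6  → match P3@[54:55]
[56] read 'a'  n6⇒n7  → match P1@[52:56],P3@[55:56]
[57] read 'a'  n7⇒n9 ·f  → match P3@[56:57]
[58] read 'b'  n9⇒n3 ·f  → match P2@[58:58]
[59] read 'b'  n3⇒n4  → match P2@[59:59]

Matches: [[1,3],[2,3],[4,2],[6,2],[8,2],[9,2],[10,2],[12,3],[13,1],[13,3],[14,2],[15,2],[17,3],[19,0],[20,3],[21,2],[22,2],[23,2],[25,3],[26,1],[26,3],[28,0],[29,2],[30,2],[32,3],[33,1],[33,3],[34,2],[37,0],[39,0],[40,2],[43,0],[44,3],[45,3],[46,3],[47,3],[48,3],[49,3],[50,2],[52,2],[53,2],[55,3],[56,1],[56,3],[57,3],[58,2],[59,2]]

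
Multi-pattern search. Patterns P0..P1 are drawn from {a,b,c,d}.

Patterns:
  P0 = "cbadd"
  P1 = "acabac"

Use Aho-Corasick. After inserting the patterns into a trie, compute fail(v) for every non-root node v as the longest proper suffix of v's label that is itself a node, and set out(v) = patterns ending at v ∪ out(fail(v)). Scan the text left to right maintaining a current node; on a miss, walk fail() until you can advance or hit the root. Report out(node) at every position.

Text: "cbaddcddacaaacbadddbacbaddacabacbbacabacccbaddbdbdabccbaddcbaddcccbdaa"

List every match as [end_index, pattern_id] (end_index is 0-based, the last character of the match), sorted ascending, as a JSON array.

Build:
Trie (insert patterns):
  0='ε' goto a→6 c→1
  1='c' goto b→2
  2='cb' goto a→3
  3='cba' goto d→4
  4='cbad' goto d→5
  5='cbadd' goto ·  [P0 ends]
  6='a' goto c→7
  7='ac' goto a→8
  8='aca' goto b→9
  9='acab' goto a→10
  10='acaba' goto c→11
  11='acabac' goto ·  [P1 ends]

BFS fail/out derivation:
  fail(1) 'c': from fail(0)=0 chase 'c': 0 ⇒ 0;  out=∅∪out(0)=∅
  fail(6) 'a': from fail(0)=0 chase 'a': 0 ⇒ 0;  out=∅∪out(0)=∅
  fail(2) 'cb': from fail(1)=0 chase 'b': 0 ⇒ 0;  out=∅∪out(0)=∅
  fail(7) 'ac': from fail(6)=0 chase 'c': 0 ⇒ 1;  out=∅∪out(1)=∅
  fail(3) 'cba': from fail(2)=0 chase 'a': 0 ⇒ 6;  out=∅∪out(6)=∅
  fail(8) 'aca': from fail(7)=1 chase 'a': 1→0 ⇒ 6;  out=∅∪out(6)=∅
  fail(4) 'cbad': from fail(3)=6 chase 'd': 6→0 ⇒ 0;  out=∅∪out(0)=∅
  fail(9) 'acab': from fail(8)=6 chase 'b': 6→0 ⇒ 0;  out=∅∪out(0)=∅
  fail(5) 'cbadd': from fail(4)=0 chase 'd': 0 ⇒ 0;  out={0}∪out(0)={0}
  fail(10) 'acaba': from fail(9)=0 chase 'a': 0 ⇒ 6;  out=∅∪out(6)=∅
  fail(11) 'acabac': from fail(10)=6 chase 'c': 6 ⇒ 7;  out={1}∪out(7)={1}

Scan:
pos 0 'c': at 1
pos 1 'b': at 2
pos 2 'a': at 3
pos 3 'd': at 4
pos 4 'd': at 5  → match P0@[0:4]
pos 5 'c': at 1 (fail-walked)
pos 6 'd': at 0 (fail-walked)
pos 7 'd': at 0
pos 8 'a': at 6
pos 9 'c': at 7
pos 10 'a': at 8
pos 11 'a': at 6 (fail-walked)
pos 12 'a': at 6 (fail-walked)
pos 13 'c': at 7
pos 14 'b': at 2 (fail-walked)
pos 15 'a': at 3
pos 16 'd': at 4
pos 17 'd': at 5  → match P0@[13:17]
pos 18 'd': at 0 (fail-walked)
pos 19 'b': at 0
pos 20 'a': at 6
pos 21 'c': at 7
pos 22 'b': at 2 (fail-walked)
pos 23 'a': at 3
pos 24 'd': at 4
pos 25 'd': at 5  → match P0@[21:25]
pos 26 'a': at 6 (fail-walked)
pos 27 'c': at 7
pos 28 'a': at 8
pos 29 'b': at 9
pos 30 'a': at 10
pos 31 'c': at 11  → match P1@[26:31]
pos 32 'b': at 2 (fail-walked)
pos 33 'b': at 0 (fail-walked)
pos 34 'a': at 6
pos 35 'c': at 7
pos 36 'a': at 8
pos 37 'b': at 9
pos 38 'a': at 10
pos 39 'c': at 11  → match P1@[34:39]
pos 40 'c': at 1 (fail-walked)
pos 41 'c': at 1 (fail-walked)
pos 42 'b': at 2
pos 43 'a': at 3
pos 44 'd': at 4
pos 45 'd': at 5  → match P0@[41:45]
pos 46 'b': at 0 (fail-walked)
pos 47 'd': at 0
pos 48 'b': at 0
pos 49 'd': at 0
pos 50 'a': at 6
pos 51 'b': at 0 (fail-walked)
pos 52 'c': at 1
pos 53 'c': at 1 (fail-walked)
pos 54 'b': at 2
pos 55 'a': at 3
pos 56 'd': at 4
pos 57 'd': at 5  → match P0@[53:57]
pos 58 'c': at 1 (fail-walked)
pos 59 'b': at 2
pos 60 'a': at 3
pos 61 'd': at 4
pos 62 'd': at 5  → match P0@[58:62]
pos 63 'c': at 1 (fail-walked)
pos 64 'c': at 1 (fail-walked)
pos 65 'c': at 1 (fail-walked)
pos 66 'b': at 2
pos 67 'd': at 0 (fail-walked)
pos 68 'a': at 6
pos 69 'a': at 6 (fail-walked)

All matches (sorted): [[4,0],[17,0],[25,0],[31,1],[39,1],[45,0],[57,0],[62,0]]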